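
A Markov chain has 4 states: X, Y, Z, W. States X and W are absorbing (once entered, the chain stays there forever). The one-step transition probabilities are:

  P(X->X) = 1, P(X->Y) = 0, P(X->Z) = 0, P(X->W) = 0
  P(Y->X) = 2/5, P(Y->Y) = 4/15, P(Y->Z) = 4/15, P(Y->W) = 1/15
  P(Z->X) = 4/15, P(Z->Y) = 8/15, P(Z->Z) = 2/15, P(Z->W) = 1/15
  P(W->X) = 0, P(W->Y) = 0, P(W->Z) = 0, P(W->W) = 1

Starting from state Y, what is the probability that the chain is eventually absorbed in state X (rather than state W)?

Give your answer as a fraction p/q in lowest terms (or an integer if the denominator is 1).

Let a_i = P(absorbed in X | start in state i).
Boundary conditions: a_X = 1, a_W = 0.
For each transient state i, a_i = sum_j P(i->j) * a_j:
  a_Y = 2/5*a_X + 4/15*a_Y + 4/15*a_Z + 1/15*a_W
  a_Z = 4/15*a_X + 8/15*a_Y + 2/15*a_Z + 1/15*a_W

Substituting a_X = 1 and a_W = 0, rearrange to (I - Q) a = r where r[i] = P(i -> X):
  [11/15, -4/15] . (a_Y, a_Z) = 2/5
  [-8/15, 13/15] . (a_Y, a_Z) = 4/15

Solving yields:
  a_Y = 94/111
  a_Z = 92/111

Starting state is Y, so the absorption probability is a_Y = 94/111.

Answer: 94/111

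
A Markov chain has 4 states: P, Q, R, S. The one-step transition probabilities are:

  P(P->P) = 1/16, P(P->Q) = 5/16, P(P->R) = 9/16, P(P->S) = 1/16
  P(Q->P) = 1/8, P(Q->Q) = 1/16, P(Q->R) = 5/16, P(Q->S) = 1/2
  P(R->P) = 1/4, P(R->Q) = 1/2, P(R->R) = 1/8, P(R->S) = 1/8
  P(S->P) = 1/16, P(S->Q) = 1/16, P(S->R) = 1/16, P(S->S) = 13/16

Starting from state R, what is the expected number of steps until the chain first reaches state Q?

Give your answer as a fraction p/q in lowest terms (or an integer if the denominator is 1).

Let h_i = expected steps to first reach Q from state i.
Boundary: h_Q = 0.
First-step equations for the other states:
  h_P = 1 + 1/16*h_P + 5/16*h_Q + 9/16*h_R + 1/16*h_S
  h_R = 1 + 1/4*h_P + 1/2*h_Q + 1/8*h_R + 1/8*h_S
  h_S = 1 + 1/16*h_P + 1/16*h_Q + 1/16*h_R + 13/16*h_S

Substituting h_Q = 0 and rearranging gives the linear system (I - Q) h = 1:
  [15/16, -9/16, -1/16] . (h_P, h_R, h_S) = 1
  [-1/4, 7/8, -1/8] . (h_P, h_R, h_S) = 1
  [-1/16, -1/16, 3/16] . (h_P, h_R, h_S) = 1

Solving yields:
  h_P = 200/57
  h_R = 184/57
  h_S = 144/19

Starting state is R, so the expected hitting time is h_R = 184/57.

Answer: 184/57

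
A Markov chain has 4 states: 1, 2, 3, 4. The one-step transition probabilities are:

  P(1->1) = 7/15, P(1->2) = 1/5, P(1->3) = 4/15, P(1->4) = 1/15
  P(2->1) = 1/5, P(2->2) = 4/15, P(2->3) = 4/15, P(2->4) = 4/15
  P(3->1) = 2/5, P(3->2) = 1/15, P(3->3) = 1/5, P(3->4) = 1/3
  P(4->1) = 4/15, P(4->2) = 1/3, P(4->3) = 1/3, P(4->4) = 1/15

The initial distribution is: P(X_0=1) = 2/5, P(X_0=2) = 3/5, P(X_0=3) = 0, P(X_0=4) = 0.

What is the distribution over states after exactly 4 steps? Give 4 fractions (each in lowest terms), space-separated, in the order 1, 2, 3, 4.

Answer: 30328/84375 1897/9375 66079/253125 44843/253125

Derivation:
Propagating the distribution step by step (d_{t+1} = d_t * P):
d_0 = (1=2/5, 2=3/5, 3=0, 4=0)
  d_1[1] = 2/5*7/15 + 3/5*1/5 + 0*2/5 + 0*4/15 = 23/75
  d_1[2] = 2/5*1/5 + 3/5*4/15 + 0*1/15 + 0*1/3 = 6/25
  d_1[3] = 2/5*4/15 + 3/5*4/15 + 0*1/5 + 0*1/3 = 4/15
  d_1[4] = 2/5*1/15 + 3/5*4/15 + 0*1/3 + 0*1/15 = 14/75
d_1 = (1=23/75, 2=6/25, 3=4/15, 4=14/75)
  d_2[1] = 23/75*7/15 + 6/25*1/5 + 4/15*2/5 + 14/75*4/15 = 391/1125
  d_2[2] = 23/75*1/5 + 6/25*4/15 + 4/15*1/15 + 14/75*1/3 = 77/375
  d_2[3] = 23/75*4/15 + 6/25*4/15 + 4/15*1/5 + 14/75*1/3 = 98/375
  d_2[4] = 23/75*1/15 + 6/25*4/15 + 4/15*1/3 + 14/75*1/15 = 209/1125
d_2 = (1=391/1125, 2=77/375, 3=98/375, 4=209/1125)
  d_3[1] = 391/1125*7/15 + 77/375*1/5 + 98/375*2/5 + 209/1125*4/15 = 134/375
  d_3[2] = 391/1125*1/5 + 77/375*4/15 + 98/375*1/15 + 209/1125*1/3 = 3436/16875
  d_3[3] = 391/1125*4/15 + 77/375*4/15 + 98/375*1/5 + 209/1125*1/3 = 883/3375
  d_3[4] = 391/1125*1/15 + 77/375*4/15 + 98/375*1/3 + 209/1125*1/15 = 998/5625
d_3 = (1=134/375, 2=3436/16875, 3=883/3375, 4=998/5625)
  d_4[1] = 134/375*7/15 + 3436/16875*1/5 + 883/3375*2/5 + 998/5625*4/15 = 30328/84375
  d_4[2] = 134/375*1/5 + 3436/16875*4/15 + 883/3375*1/15 + 998/5625*1/3 = 1897/9375
  d_4[3] = 134/375*4/15 + 3436/16875*4/15 + 883/3375*1/5 + 998/5625*1/3 = 66079/253125
  d_4[4] = 134/375*1/15 + 3436/16875*4/15 + 883/3375*1/3 + 998/5625*1/15 = 44843/253125
d_4 = (1=30328/84375, 2=1897/9375, 3=66079/253125, 4=44843/253125)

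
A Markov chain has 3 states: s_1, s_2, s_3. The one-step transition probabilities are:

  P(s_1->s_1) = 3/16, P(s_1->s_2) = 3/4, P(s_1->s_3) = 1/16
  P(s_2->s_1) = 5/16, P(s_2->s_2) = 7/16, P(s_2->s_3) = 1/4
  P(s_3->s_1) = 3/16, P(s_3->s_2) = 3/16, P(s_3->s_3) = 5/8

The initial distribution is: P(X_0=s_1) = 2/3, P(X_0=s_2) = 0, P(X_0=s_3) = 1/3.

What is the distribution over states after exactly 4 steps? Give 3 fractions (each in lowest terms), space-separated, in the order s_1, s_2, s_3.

Propagating the distribution step by step (d_{t+1} = d_t * P):
d_0 = (s_1=2/3, s_2=0, s_3=1/3)
  d_1[s_1] = 2/3*3/16 + 0*5/16 + 1/3*3/16 = 3/16
  d_1[s_2] = 2/3*3/4 + 0*7/16 + 1/3*3/16 = 9/16
  d_1[s_3] = 2/3*1/16 + 0*1/4 + 1/3*5/8 = 1/4
d_1 = (s_1=3/16, s_2=9/16, s_3=1/4)
  d_2[s_1] = 3/16*3/16 + 9/16*5/16 + 1/4*3/16 = 33/128
  d_2[s_2] = 3/16*3/4 + 9/16*7/16 + 1/4*3/16 = 111/256
  d_2[s_3] = 3/16*1/16 + 9/16*1/4 + 1/4*5/8 = 79/256
d_2 = (s_1=33/128, s_2=111/256, s_3=79/256)
  d_3[s_1] = 33/128*3/16 + 111/256*5/16 + 79/256*3/16 = 495/2048
  d_3[s_2] = 33/128*3/4 + 111/256*7/16 + 79/256*3/16 = 903/2048
  d_3[s_3] = 33/128*1/16 + 111/256*1/4 + 79/256*5/8 = 325/1024
d_3 = (s_1=495/2048, s_2=903/2048, s_3=325/1024)
  d_4[s_1] = 495/2048*3/16 + 903/2048*5/16 + 325/1024*3/16 = 3975/16384
  d_4[s_2] = 495/2048*3/4 + 903/2048*7/16 + 325/1024*3/16 = 14211/32768
  d_4[s_3] = 495/2048*1/16 + 903/2048*1/4 + 325/1024*5/8 = 10607/32768
d_4 = (s_1=3975/16384, s_2=14211/32768, s_3=10607/32768)

Answer: 3975/16384 14211/32768 10607/32768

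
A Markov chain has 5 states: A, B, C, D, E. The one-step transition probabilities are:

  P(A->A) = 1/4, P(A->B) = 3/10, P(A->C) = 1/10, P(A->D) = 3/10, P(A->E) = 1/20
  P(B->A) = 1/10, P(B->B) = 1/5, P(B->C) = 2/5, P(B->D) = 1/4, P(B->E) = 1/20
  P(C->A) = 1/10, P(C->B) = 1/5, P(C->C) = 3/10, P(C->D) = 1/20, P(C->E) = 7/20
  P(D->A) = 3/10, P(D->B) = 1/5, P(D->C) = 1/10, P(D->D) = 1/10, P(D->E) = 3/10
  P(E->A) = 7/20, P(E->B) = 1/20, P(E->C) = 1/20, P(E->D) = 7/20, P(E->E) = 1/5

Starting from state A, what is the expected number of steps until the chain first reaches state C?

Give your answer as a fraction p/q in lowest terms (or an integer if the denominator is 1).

Answer: 17614/2811

Derivation:
Let h_i = expected steps to first reach C from state i.
Boundary: h_C = 0.
First-step equations for the other states:
  h_A = 1 + 1/4*h_A + 3/10*h_B + 1/10*h_C + 3/10*h_D + 1/20*h_E
  h_B = 1 + 1/10*h_A + 1/5*h_B + 2/5*h_C + 1/4*h_D + 1/20*h_E
  h_D = 1 + 3/10*h_A + 1/5*h_B + 1/10*h_C + 1/10*h_D + 3/10*h_E
  h_E = 1 + 7/20*h_A + 1/20*h_B + 1/20*h_C + 7/20*h_D + 1/5*h_E

Substituting h_C = 0 and rearranging gives the linear system (I - Q) h = 1:
  [3/4, -3/10, -3/10, -1/20] . (h_A, h_B, h_D, h_E) = 1
  [-1/10, 4/5, -1/4, -1/20] . (h_A, h_B, h_D, h_E) = 1
  [-3/10, -1/5, 9/10, -3/10] . (h_A, h_B, h_D, h_E) = 1
  [-7/20, -1/20, -7/20, 4/5] . (h_A, h_B, h_D, h_E) = 1

Solving yields:
  h_A = 17614/2811
  h_B = 4256/937
  h_D = 18542/2811
  h_E = 6710/937

Starting state is A, so the expected hitting time is h_A = 17614/2811.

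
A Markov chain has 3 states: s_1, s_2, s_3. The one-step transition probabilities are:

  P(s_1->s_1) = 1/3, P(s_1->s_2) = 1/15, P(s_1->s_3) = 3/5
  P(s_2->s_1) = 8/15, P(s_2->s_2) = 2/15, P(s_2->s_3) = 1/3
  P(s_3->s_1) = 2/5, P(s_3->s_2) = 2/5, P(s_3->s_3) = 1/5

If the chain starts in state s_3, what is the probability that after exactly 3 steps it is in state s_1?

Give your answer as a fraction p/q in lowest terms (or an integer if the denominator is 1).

Answer: 442/1125

Derivation:
Computing P^3 by repeated multiplication:
P^1 =
  s_1: [1/3, 1/15, 3/5]
  s_2: [8/15, 2/15, 1/3]
  s_3: [2/5, 2/5, 1/5]
P^2 =
  s_1: [29/75, 61/225, 77/225]
  s_2: [86/225, 14/75, 97/225]
  s_3: [32/75, 4/25, 31/75]
P^3 =
  s_1: [277/675, 671/3375, 1319/3375]
  s_2: [1348/3375, 752/3375, 17/45]
  s_3: [442/1125, 242/1125, 49/125]

(P^3)[s_3 -> s_1] = 442/1125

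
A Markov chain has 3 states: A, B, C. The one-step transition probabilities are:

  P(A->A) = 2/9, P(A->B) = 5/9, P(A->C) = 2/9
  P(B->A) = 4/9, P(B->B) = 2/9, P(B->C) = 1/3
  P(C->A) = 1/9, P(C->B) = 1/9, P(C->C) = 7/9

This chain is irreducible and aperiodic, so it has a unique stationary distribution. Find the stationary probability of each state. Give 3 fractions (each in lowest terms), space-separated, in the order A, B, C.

The stationary distribution satisfies pi = pi * P, i.e.:
  pi_A = 2/9*pi_A + 4/9*pi_B + 1/9*pi_C
  pi_B = 5/9*pi_A + 2/9*pi_B + 1/9*pi_C
  pi_C = 2/9*pi_A + 1/3*pi_B + 7/9*pi_C
with normalization: pi_A + pi_B + pi_C = 1.

Using the first 2 balance equations plus normalization, the linear system A*pi = b is:
  [-7/9, 4/9, 1/9] . pi = 0
  [5/9, -7/9, 1/9] . pi = 0
  [1, 1, 1] . pi = 1

Solving yields:
  pi_A = 11/52
  pi_B = 3/13
  pi_C = 29/52

Verification (pi * P):
  11/52*2/9 + 3/13*4/9 + 29/52*1/9 = 11/52 = pi_A  (ok)
  11/52*5/9 + 3/13*2/9 + 29/52*1/9 = 3/13 = pi_B  (ok)
  11/52*2/9 + 3/13*1/3 + 29/52*7/9 = 29/52 = pi_C  (ok)

Answer: 11/52 3/13 29/52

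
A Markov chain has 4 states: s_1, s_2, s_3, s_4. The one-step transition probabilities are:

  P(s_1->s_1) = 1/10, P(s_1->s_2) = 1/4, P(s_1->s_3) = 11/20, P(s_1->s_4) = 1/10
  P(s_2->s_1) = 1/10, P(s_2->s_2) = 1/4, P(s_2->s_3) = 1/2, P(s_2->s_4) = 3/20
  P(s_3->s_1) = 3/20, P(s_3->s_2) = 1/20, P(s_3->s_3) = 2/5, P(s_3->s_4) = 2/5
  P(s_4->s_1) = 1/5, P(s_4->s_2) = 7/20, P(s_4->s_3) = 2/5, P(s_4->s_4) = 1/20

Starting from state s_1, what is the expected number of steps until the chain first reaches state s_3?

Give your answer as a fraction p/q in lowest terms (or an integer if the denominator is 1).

Answer: 4180/2177

Derivation:
Let h_i = expected steps to first reach s_3 from state i.
Boundary: h_s_3 = 0.
First-step equations for the other states:
  h_s_1 = 1 + 1/10*h_s_1 + 1/4*h_s_2 + 11/20*h_s_3 + 1/10*h_s_4
  h_s_2 = 1 + 1/10*h_s_1 + 1/4*h_s_2 + 1/2*h_s_3 + 3/20*h_s_4
  h_s_4 = 1 + 1/5*h_s_1 + 7/20*h_s_2 + 2/5*h_s_3 + 1/20*h_s_4

Substituting h_s_3 = 0 and rearranging gives the linear system (I - Q) h = 1:
  [9/10, -1/4, -1/10] . (h_s_1, h_s_2, h_s_4) = 1
  [-1/10, 3/4, -3/20] . (h_s_1, h_s_2, h_s_4) = 1
  [-1/5, -7/20, 19/20] . (h_s_1, h_s_2, h_s_4) = 1

Solving yields:
  h_s_1 = 4180/2177
  h_s_2 = 4420/2177
  h_s_4 = 4800/2177

Starting state is s_1, so the expected hitting time is h_s_1 = 4180/2177.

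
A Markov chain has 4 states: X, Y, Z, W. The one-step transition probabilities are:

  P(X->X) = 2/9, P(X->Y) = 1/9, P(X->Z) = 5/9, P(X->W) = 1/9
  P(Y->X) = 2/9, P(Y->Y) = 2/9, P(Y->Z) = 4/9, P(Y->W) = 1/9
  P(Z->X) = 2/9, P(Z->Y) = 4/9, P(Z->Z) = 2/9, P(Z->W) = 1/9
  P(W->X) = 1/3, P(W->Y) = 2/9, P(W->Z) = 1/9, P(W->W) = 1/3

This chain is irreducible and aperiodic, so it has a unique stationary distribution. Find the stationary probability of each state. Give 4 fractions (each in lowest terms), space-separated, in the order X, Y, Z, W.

The stationary distribution satisfies pi = pi * P, i.e.:
  pi_X = 2/9*pi_X + 2/9*pi_Y + 2/9*pi_Z + 1/3*pi_W
  pi_Y = 1/9*pi_X + 2/9*pi_Y + 4/9*pi_Z + 2/9*pi_W
  pi_Z = 5/9*pi_X + 4/9*pi_Y + 2/9*pi_Z + 1/9*pi_W
  pi_W = 1/9*pi_X + 1/9*pi_Y + 1/9*pi_Z + 1/3*pi_W
with normalization: pi_X + pi_Y + pi_Z + pi_W = 1.

Using the first 3 balance equations plus normalization, the linear system A*pi = b is:
  [-7/9, 2/9, 2/9, 1/3] . pi = 0
  [1/9, -7/9, 4/9, 2/9] . pi = 0
  [5/9, 4/9, -7/9, 1/9] . pi = 0
  [1, 1, 1, 1] . pi = 1

Solving yields:
  pi_X = 5/21
  pi_Y = 3/11
  pi_Z = 80/231
  pi_W = 1/7

Verification (pi * P):
  5/21*2/9 + 3/11*2/9 + 80/231*2/9 + 1/7*1/3 = 5/21 = pi_X  (ok)
  5/21*1/9 + 3/11*2/9 + 80/231*4/9 + 1/7*2/9 = 3/11 = pi_Y  (ok)
  5/21*5/9 + 3/11*4/9 + 80/231*2/9 + 1/7*1/9 = 80/231 = pi_Z  (ok)
  5/21*1/9 + 3/11*1/9 + 80/231*1/9 + 1/7*1/3 = 1/7 = pi_W  (ok)

Answer: 5/21 3/11 80/231 1/7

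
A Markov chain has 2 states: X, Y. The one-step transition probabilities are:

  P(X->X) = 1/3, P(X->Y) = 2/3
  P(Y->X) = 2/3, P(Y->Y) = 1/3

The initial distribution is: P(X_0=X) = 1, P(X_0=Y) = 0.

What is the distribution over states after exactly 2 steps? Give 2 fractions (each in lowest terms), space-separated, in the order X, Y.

Propagating the distribution step by step (d_{t+1} = d_t * P):
d_0 = (X=1, Y=0)
  d_1[X] = 1*1/3 + 0*2/3 = 1/3
  d_1[Y] = 1*2/3 + 0*1/3 = 2/3
d_1 = (X=1/3, Y=2/3)
  d_2[X] = 1/3*1/3 + 2/3*2/3 = 5/9
  d_2[Y] = 1/3*2/3 + 2/3*1/3 = 4/9
d_2 = (X=5/9, Y=4/9)

Answer: 5/9 4/9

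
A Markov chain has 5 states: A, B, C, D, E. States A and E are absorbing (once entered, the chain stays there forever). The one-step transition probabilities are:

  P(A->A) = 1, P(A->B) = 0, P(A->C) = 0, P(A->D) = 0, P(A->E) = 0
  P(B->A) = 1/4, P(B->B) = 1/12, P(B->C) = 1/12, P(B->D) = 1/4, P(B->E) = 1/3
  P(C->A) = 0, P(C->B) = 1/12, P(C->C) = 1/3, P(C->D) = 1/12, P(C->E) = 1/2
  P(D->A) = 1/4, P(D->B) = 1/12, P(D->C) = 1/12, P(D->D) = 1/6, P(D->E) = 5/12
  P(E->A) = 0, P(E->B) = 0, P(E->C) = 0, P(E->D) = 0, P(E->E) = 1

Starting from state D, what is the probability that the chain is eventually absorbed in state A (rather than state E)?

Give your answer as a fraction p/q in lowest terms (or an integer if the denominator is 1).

Let a_i = P(absorbed in A | start in state i).
Boundary conditions: a_A = 1, a_E = 0.
For each transient state i, a_i = sum_j P(i->j) * a_j:
  a_B = 1/4*a_A + 1/12*a_B + 1/12*a_C + 1/4*a_D + 1/3*a_E
  a_C = 0*a_A + 1/12*a_B + 1/3*a_C + 1/12*a_D + 1/2*a_E
  a_D = 1/4*a_A + 1/12*a_B + 1/12*a_C + 1/6*a_D + 5/12*a_E

Substituting a_A = 1 and a_E = 0, rearrange to (I - Q) a = r where r[i] = P(i -> A):
  [11/12, -1/12, -1/4] . (a_B, a_C, a_D) = 1/4
  [-1/12, 2/3, -1/12] . (a_B, a_C, a_D) = 0
  [-1/12, -1/12, 5/6] . (a_B, a_C, a_D) = 1/4

Solving yields:
  a_B = 104/277
  a_C = 25/277
  a_D = 96/277

Starting state is D, so the absorption probability is a_D = 96/277.

Answer: 96/277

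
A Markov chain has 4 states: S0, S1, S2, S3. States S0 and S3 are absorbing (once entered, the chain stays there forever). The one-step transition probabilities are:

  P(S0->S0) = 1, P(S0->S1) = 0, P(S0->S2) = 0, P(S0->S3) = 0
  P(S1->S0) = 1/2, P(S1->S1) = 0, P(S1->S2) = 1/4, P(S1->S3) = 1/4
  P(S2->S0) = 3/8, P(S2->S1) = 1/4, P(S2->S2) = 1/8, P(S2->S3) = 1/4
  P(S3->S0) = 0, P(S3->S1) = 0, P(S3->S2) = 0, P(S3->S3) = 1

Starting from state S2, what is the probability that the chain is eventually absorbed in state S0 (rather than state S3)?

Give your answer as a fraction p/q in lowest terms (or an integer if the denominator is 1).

Let a_i = P(absorbed in S0 | start in state i).
Boundary conditions: a_S0 = 1, a_S3 = 0.
For each transient state i, a_i = sum_j P(i->j) * a_j:
  a_S1 = 1/2*a_S0 + 0*a_S1 + 1/4*a_S2 + 1/4*a_S3
  a_S2 = 3/8*a_S0 + 1/4*a_S1 + 1/8*a_S2 + 1/4*a_S3

Substituting a_S0 = 1 and a_S3 = 0, rearrange to (I - Q) a = r where r[i] = P(i -> S0):
  [1, -1/4] . (a_S1, a_S2) = 1/2
  [-1/4, 7/8] . (a_S1, a_S2) = 3/8

Solving yields:
  a_S1 = 17/26
  a_S2 = 8/13

Starting state is S2, so the absorption probability is a_S2 = 8/13.

Answer: 8/13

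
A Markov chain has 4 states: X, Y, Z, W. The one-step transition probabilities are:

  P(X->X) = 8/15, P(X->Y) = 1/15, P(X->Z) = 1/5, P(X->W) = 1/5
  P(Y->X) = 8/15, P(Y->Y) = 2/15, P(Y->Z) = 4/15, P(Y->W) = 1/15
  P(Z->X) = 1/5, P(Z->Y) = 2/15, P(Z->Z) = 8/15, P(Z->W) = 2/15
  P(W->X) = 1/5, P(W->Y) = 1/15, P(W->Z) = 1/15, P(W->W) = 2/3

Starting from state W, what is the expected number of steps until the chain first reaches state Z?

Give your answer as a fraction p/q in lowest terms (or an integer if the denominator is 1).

Answer: 175/22

Derivation:
Let h_i = expected steps to first reach Z from state i.
Boundary: h_Z = 0.
First-step equations for the other states:
  h_X = 1 + 8/15*h_X + 1/15*h_Y + 1/5*h_Z + 1/5*h_W
  h_Y = 1 + 8/15*h_X + 2/15*h_Y + 4/15*h_Z + 1/15*h_W
  h_W = 1 + 1/5*h_X + 1/15*h_Y + 1/15*h_Z + 2/3*h_W

Substituting h_Z = 0 and rearranging gives the linear system (I - Q) h = 1:
  [7/15, -1/15, -1/5] . (h_X, h_Y, h_W) = 1
  [-8/15, 13/15, -1/15] . (h_X, h_Y, h_W) = 1
  [-1/5, -1/15, 1/3] . (h_X, h_Y, h_W) = 1

Solving yields:
  h_X = 70/11
  h_Y = 125/22
  h_W = 175/22

Starting state is W, so the expected hitting time is h_W = 175/22.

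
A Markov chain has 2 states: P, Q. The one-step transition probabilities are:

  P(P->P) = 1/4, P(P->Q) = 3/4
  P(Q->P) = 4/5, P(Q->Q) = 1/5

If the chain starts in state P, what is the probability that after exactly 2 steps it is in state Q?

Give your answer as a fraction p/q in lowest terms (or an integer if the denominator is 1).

Computing P^2 by repeated multiplication:
P^1 =
  P: [1/4, 3/4]
  Q: [4/5, 1/5]
P^2 =
  P: [53/80, 27/80]
  Q: [9/25, 16/25]

(P^2)[P -> Q] = 27/80

Answer: 27/80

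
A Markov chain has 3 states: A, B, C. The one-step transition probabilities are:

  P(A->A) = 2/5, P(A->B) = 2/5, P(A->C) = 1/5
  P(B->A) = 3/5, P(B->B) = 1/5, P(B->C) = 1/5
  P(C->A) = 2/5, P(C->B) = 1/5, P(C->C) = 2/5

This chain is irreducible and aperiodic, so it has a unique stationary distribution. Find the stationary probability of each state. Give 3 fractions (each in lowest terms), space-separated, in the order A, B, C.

The stationary distribution satisfies pi = pi * P, i.e.:
  pi_A = 2/5*pi_A + 3/5*pi_B + 2/5*pi_C
  pi_B = 2/5*pi_A + 1/5*pi_B + 1/5*pi_C
  pi_C = 1/5*pi_A + 1/5*pi_B + 2/5*pi_C
with normalization: pi_A + pi_B + pi_C = 1.

Using the first 2 balance equations plus normalization, the linear system A*pi = b is:
  [-3/5, 3/5, 2/5] . pi = 0
  [2/5, -4/5, 1/5] . pi = 0
  [1, 1, 1] . pi = 1

Solving yields:
  pi_A = 11/24
  pi_B = 7/24
  pi_C = 1/4

Verification (pi * P):
  11/24*2/5 + 7/24*3/5 + 1/4*2/5 = 11/24 = pi_A  (ok)
  11/24*2/5 + 7/24*1/5 + 1/4*1/5 = 7/24 = pi_B  (ok)
  11/24*1/5 + 7/24*1/5 + 1/4*2/5 = 1/4 = pi_C  (ok)

Answer: 11/24 7/24 1/4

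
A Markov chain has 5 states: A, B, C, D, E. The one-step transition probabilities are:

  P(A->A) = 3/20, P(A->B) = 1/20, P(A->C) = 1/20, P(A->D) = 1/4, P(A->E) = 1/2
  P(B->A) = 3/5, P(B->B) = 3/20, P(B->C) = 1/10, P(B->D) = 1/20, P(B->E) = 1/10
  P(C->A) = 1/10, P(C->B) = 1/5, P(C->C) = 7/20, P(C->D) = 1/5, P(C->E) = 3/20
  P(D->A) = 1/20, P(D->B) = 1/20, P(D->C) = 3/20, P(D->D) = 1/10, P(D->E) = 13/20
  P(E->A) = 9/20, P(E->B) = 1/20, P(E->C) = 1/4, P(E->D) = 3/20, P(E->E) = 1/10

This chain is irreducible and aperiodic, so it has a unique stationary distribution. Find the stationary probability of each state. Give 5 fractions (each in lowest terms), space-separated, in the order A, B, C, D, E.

The stationary distribution satisfies pi = pi * P, i.e.:
  pi_A = 3/20*pi_A + 3/5*pi_B + 1/10*pi_C + 1/20*pi_D + 9/20*pi_E
  pi_B = 1/20*pi_A + 3/20*pi_B + 1/5*pi_C + 1/20*pi_D + 1/20*pi_E
  pi_C = 1/20*pi_A + 1/10*pi_B + 7/20*pi_C + 3/20*pi_D + 1/4*pi_E
  pi_D = 1/4*pi_A + 1/20*pi_B + 1/5*pi_C + 1/10*pi_D + 3/20*pi_E
  pi_E = 1/2*pi_A + 1/10*pi_B + 3/20*pi_C + 13/20*pi_D + 1/10*pi_E
with normalization: pi_A + pi_B + pi_C + pi_D + pi_E = 1.

Using the first 4 balance equations plus normalization, the linear system A*pi = b is:
  [-17/20, 3/5, 1/10, 1/20, 9/20] . pi = 0
  [1/20, -17/20, 1/5, 1/20, 1/20] . pi = 0
  [1/20, 1/10, -13/20, 3/20, 1/4] . pi = 0
  [1/4, 1/20, 1/5, -9/10, 3/20] . pi = 0
  [1, 1, 1, 1, 1] . pi = 1

Solving yields:
  pi_A = 44963/177090
  pi_B = 7697/88545
  pi_C = 16667/88545
  pi_D = 14851/88545
  pi_E = 17899/59030

Verification (pi * P):
  44963/177090*3/20 + 7697/88545*3/5 + 16667/88545*1/10 + 14851/88545*1/20 + 17899/59030*9/20 = 44963/177090 = pi_A  (ok)
  44963/177090*1/20 + 7697/88545*3/20 + 16667/88545*1/5 + 14851/88545*1/20 + 17899/59030*1/20 = 7697/88545 = pi_B  (ok)
  44963/177090*1/20 + 7697/88545*1/10 + 16667/88545*7/20 + 14851/88545*3/20 + 17899/59030*1/4 = 16667/88545 = pi_C  (ok)
  44963/177090*1/4 + 7697/88545*1/20 + 16667/88545*1/5 + 14851/88545*1/10 + 17899/59030*3/20 = 14851/88545 = pi_D  (ok)
  44963/177090*1/2 + 7697/88545*1/10 + 16667/88545*3/20 + 14851/88545*13/20 + 17899/59030*1/10 = 17899/59030 = pi_E  (ok)

Answer: 44963/177090 7697/88545 16667/88545 14851/88545 17899/59030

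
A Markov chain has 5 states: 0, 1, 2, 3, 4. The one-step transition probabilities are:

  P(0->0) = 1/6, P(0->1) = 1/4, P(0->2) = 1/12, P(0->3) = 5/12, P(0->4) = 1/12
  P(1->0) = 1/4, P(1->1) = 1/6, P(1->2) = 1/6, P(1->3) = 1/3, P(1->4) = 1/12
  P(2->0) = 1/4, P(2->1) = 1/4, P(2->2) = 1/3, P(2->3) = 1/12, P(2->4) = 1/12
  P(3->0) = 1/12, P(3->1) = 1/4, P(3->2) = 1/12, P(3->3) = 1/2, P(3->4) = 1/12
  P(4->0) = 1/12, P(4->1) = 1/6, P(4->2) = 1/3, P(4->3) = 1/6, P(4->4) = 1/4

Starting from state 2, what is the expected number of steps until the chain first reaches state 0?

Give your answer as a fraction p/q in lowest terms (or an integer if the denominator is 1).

Let h_i = expected steps to first reach 0 from state i.
Boundary: h_0 = 0.
First-step equations for the other states:
  h_1 = 1 + 1/4*h_0 + 1/6*h_1 + 1/6*h_2 + 1/3*h_3 + 1/12*h_4
  h_2 = 1 + 1/4*h_0 + 1/4*h_1 + 1/3*h_2 + 1/12*h_3 + 1/12*h_4
  h_3 = 1 + 1/12*h_0 + 1/4*h_1 + 1/12*h_2 + 1/2*h_3 + 1/12*h_4
  h_4 = 1 + 1/12*h_0 + 1/6*h_1 + 1/3*h_2 + 1/6*h_3 + 1/4*h_4

Substituting h_0 = 0 and rearranging gives the linear system (I - Q) h = 1:
  [5/6, -1/6, -1/3, -1/12] . (h_1, h_2, h_3, h_4) = 1
  [-1/4, 2/3, -1/12, -1/12] . (h_1, h_2, h_3, h_4) = 1
  [-1/4, -1/12, 1/2, -1/12] . (h_1, h_2, h_3, h_4) = 1
  [-1/6, -1/3, -1/6, 3/4] . (h_1, h_2, h_3, h_4) = 1

Solving yields:
  h_1 = 485/87
  h_2 = 455/87
  h_3 = 195/29
  h_4 = 556/87

Starting state is 2, so the expected hitting time is h_2 = 455/87.

Answer: 455/87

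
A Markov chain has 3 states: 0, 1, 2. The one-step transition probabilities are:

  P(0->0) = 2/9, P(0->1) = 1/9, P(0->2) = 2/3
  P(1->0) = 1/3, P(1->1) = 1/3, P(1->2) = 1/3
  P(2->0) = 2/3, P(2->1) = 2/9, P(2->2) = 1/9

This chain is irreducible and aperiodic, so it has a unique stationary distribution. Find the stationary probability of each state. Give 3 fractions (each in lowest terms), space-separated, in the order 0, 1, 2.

The stationary distribution satisfies pi = pi * P, i.e.:
  pi_0 = 2/9*pi_0 + 1/3*pi_1 + 2/3*pi_2
  pi_1 = 1/9*pi_0 + 1/3*pi_1 + 2/9*pi_2
  pi_2 = 2/3*pi_0 + 1/3*pi_1 + 1/9*pi_2
with normalization: pi_0 + pi_1 + pi_2 = 1.

Using the first 2 balance equations plus normalization, the linear system A*pi = b is:
  [-7/9, 1/3, 2/3] . pi = 0
  [1/9, -2/3, 2/9] . pi = 0
  [1, 1, 1] . pi = 1

Solving yields:
  pi_0 = 42/101
  pi_1 = 20/101
  pi_2 = 39/101

Verification (pi * P):
  42/101*2/9 + 20/101*1/3 + 39/101*2/3 = 42/101 = pi_0  (ok)
  42/101*1/9 + 20/101*1/3 + 39/101*2/9 = 20/101 = pi_1  (ok)
  42/101*2/3 + 20/101*1/3 + 39/101*1/9 = 39/101 = pi_2  (ok)

Answer: 42/101 20/101 39/101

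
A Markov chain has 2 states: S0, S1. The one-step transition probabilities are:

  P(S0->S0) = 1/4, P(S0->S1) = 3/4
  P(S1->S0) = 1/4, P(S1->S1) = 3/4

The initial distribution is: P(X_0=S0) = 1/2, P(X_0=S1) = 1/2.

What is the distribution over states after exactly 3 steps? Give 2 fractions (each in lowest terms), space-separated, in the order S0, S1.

Answer: 1/4 3/4

Derivation:
Propagating the distribution step by step (d_{t+1} = d_t * P):
d_0 = (S0=1/2, S1=1/2)
  d_1[S0] = 1/2*1/4 + 1/2*1/4 = 1/4
  d_1[S1] = 1/2*3/4 + 1/2*3/4 = 3/4
d_1 = (S0=1/4, S1=3/4)
  d_2[S0] = 1/4*1/4 + 3/4*1/4 = 1/4
  d_2[S1] = 1/4*3/4 + 3/4*3/4 = 3/4
d_2 = (S0=1/4, S1=3/4)
  d_3[S0] = 1/4*1/4 + 3/4*1/4 = 1/4
  d_3[S1] = 1/4*3/4 + 3/4*3/4 = 3/4
d_3 = (S0=1/4, S1=3/4)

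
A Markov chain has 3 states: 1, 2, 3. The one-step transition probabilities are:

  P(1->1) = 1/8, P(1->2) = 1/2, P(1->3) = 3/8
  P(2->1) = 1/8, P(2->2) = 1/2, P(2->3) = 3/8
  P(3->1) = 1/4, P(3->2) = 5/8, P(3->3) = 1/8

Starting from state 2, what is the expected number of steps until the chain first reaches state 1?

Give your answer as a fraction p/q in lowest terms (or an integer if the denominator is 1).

Let h_i = expected steps to first reach 1 from state i.
Boundary: h_1 = 0.
First-step equations for the other states:
  h_2 = 1 + 1/8*h_1 + 1/2*h_2 + 3/8*h_3
  h_3 = 1 + 1/4*h_1 + 5/8*h_2 + 1/8*h_3

Substituting h_1 = 0 and rearranging gives the linear system (I - Q) h = 1:
  [1/2, -3/8] . (h_2, h_3) = 1
  [-5/8, 7/8] . (h_2, h_3) = 1

Solving yields:
  h_2 = 80/13
  h_3 = 72/13

Starting state is 2, so the expected hitting time is h_2 = 80/13.

Answer: 80/13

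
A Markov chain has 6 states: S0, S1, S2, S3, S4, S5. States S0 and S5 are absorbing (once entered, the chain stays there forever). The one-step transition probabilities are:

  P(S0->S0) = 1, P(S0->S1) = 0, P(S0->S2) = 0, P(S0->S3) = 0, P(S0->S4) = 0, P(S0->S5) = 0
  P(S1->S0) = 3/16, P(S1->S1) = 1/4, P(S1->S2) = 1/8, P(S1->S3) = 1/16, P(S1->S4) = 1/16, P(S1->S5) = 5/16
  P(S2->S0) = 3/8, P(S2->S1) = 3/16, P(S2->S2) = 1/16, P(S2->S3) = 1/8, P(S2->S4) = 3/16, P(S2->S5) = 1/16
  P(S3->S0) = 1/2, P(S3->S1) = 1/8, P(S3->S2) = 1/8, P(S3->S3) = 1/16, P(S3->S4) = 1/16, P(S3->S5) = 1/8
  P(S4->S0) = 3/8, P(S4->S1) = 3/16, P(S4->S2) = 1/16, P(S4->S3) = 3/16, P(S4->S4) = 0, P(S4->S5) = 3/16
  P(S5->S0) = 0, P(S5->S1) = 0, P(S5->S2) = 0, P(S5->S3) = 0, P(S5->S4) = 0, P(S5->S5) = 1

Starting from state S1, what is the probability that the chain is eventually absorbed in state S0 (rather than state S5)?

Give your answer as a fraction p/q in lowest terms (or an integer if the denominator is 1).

Answer: 3065/6298

Derivation:
Let a_i = P(absorbed in S0 | start in state i).
Boundary conditions: a_S0 = 1, a_S5 = 0.
For each transient state i, a_i = sum_j P(i->j) * a_j:
  a_S1 = 3/16*a_S0 + 1/4*a_S1 + 1/8*a_S2 + 1/16*a_S3 + 1/16*a_S4 + 5/16*a_S5
  a_S2 = 3/8*a_S0 + 3/16*a_S1 + 1/16*a_S2 + 1/8*a_S3 + 3/16*a_S4 + 1/16*a_S5
  a_S3 = 1/2*a_S0 + 1/8*a_S1 + 1/8*a_S2 + 1/16*a_S3 + 1/16*a_S4 + 1/8*a_S5
  a_S4 = 3/8*a_S0 + 3/16*a_S1 + 1/16*a_S2 + 3/16*a_S3 + 0*a_S4 + 3/16*a_S5

Substituting a_S0 = 1 and a_S5 = 0, rearrange to (I - Q) a = r where r[i] = P(i -> S0):
  [3/4, -1/8, -1/16, -1/16] . (a_S1, a_S2, a_S3, a_S4) = 3/16
  [-3/16, 15/16, -1/8, -3/16] . (a_S1, a_S2, a_S3, a_S4) = 3/8
  [-1/8, -1/8, 15/16, -1/16] . (a_S1, a_S2, a_S3, a_S4) = 1/2
  [-3/16, -1/16, -3/16, 1] . (a_S1, a_S2, a_S3, a_S4) = 3/8

Solving yields:
  a_S1 = 3065/6298
  a_S2 = 4571/6298
  a_S3 = 2325/3149
  a_S4 = 2047/3149

Starting state is S1, so the absorption probability is a_S1 = 3065/6298.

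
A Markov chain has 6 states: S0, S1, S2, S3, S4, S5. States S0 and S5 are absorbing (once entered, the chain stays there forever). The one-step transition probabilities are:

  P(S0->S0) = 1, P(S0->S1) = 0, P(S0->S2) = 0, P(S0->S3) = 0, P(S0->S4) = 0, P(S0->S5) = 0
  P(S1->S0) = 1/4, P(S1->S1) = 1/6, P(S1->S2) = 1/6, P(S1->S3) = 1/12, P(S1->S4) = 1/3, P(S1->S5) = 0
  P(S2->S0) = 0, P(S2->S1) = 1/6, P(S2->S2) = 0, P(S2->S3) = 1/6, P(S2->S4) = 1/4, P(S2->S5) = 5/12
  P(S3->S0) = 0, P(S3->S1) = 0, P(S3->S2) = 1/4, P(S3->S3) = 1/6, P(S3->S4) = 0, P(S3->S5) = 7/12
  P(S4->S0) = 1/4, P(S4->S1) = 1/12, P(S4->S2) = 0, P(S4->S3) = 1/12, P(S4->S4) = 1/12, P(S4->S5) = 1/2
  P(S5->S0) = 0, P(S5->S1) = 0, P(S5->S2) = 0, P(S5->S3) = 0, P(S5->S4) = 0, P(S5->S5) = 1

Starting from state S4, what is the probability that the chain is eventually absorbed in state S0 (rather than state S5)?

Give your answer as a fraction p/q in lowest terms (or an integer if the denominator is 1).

Let a_i = P(absorbed in S0 | start in state i).
Boundary conditions: a_S0 = 1, a_S5 = 0.
For each transient state i, a_i = sum_j P(i->j) * a_j:
  a_S1 = 1/4*a_S0 + 1/6*a_S1 + 1/6*a_S2 + 1/12*a_S3 + 1/3*a_S4 + 0*a_S5
  a_S2 = 0*a_S0 + 1/6*a_S1 + 0*a_S2 + 1/6*a_S3 + 1/4*a_S4 + 5/12*a_S5
  a_S3 = 0*a_S0 + 0*a_S1 + 1/4*a_S2 + 1/6*a_S3 + 0*a_S4 + 7/12*a_S5
  a_S4 = 1/4*a_S0 + 1/12*a_S1 + 0*a_S2 + 1/12*a_S3 + 1/12*a_S4 + 1/2*a_S5

Substituting a_S0 = 1 and a_S5 = 0, rearrange to (I - Q) a = r where r[i] = P(i -> S0):
  [5/6, -1/6, -1/12, -1/3] . (a_S1, a_S2, a_S3, a_S4) = 1/4
  [-1/6, 1, -1/6, -1/4] . (a_S1, a_S2, a_S3, a_S4) = 0
  [0, -1/4, 5/6, 0] . (a_S1, a_S2, a_S3, a_S4) = 0
  [-1/12, 0, -1/12, 11/12] . (a_S1, a_S2, a_S3, a_S4) = 1/4

Solving yields:
  a_S1 = 1062/2279
  a_S2 = 378/2279
  a_S3 = 567/11395
  a_S4 = 3642/11395

Starting state is S4, so the absorption probability is a_S4 = 3642/11395.

Answer: 3642/11395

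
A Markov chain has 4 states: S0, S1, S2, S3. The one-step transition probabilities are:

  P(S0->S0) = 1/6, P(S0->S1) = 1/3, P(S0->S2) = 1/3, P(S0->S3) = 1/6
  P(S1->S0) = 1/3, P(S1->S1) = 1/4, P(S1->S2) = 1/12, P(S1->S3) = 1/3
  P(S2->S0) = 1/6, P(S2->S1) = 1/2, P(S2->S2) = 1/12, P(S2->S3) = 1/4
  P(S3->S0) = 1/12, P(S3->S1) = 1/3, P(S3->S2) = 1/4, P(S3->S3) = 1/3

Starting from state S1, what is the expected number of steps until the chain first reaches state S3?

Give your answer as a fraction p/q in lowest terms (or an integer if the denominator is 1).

Answer: 1044/289

Derivation:
Let h_i = expected steps to first reach S3 from state i.
Boundary: h_S3 = 0.
First-step equations for the other states:
  h_S0 = 1 + 1/6*h_S0 + 1/3*h_S1 + 1/3*h_S2 + 1/6*h_S3
  h_S1 = 1 + 1/3*h_S0 + 1/4*h_S1 + 1/12*h_S2 + 1/3*h_S3
  h_S2 = 1 + 1/6*h_S0 + 1/2*h_S1 + 1/12*h_S2 + 1/4*h_S3

Substituting h_S3 = 0 and rearranging gives the linear system (I - Q) h = 1:
  [5/6, -1/3, -1/3] . (h_S0, h_S1, h_S2) = 1
  [-1/3, 3/4, -1/12] . (h_S0, h_S1, h_S2) = 1
  [-1/6, -1/2, 11/12] . (h_S0, h_S1, h_S2) = 1

Solving yields:
  h_S0 = 1206/289
  h_S1 = 1044/289
  h_S2 = 1104/289

Starting state is S1, so the expected hitting time is h_S1 = 1044/289.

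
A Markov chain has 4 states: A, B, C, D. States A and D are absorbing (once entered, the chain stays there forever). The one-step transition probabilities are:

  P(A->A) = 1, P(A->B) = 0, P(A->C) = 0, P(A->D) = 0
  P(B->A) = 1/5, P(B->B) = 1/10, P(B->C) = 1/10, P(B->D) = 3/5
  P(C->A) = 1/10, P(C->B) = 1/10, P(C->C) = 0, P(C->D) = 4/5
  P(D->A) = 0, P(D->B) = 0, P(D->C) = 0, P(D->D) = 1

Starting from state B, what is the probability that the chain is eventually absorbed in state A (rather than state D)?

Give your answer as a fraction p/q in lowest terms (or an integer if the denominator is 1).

Let a_i = P(absorbed in A | start in state i).
Boundary conditions: a_A = 1, a_D = 0.
For each transient state i, a_i = sum_j P(i->j) * a_j:
  a_B = 1/5*a_A + 1/10*a_B + 1/10*a_C + 3/5*a_D
  a_C = 1/10*a_A + 1/10*a_B + 0*a_C + 4/5*a_D

Substituting a_A = 1 and a_D = 0, rearrange to (I - Q) a = r where r[i] = P(i -> A):
  [9/10, -1/10] . (a_B, a_C) = 1/5
  [-1/10, 1] . (a_B, a_C) = 1/10

Solving yields:
  a_B = 21/89
  a_C = 11/89

Starting state is B, so the absorption probability is a_B = 21/89.

Answer: 21/89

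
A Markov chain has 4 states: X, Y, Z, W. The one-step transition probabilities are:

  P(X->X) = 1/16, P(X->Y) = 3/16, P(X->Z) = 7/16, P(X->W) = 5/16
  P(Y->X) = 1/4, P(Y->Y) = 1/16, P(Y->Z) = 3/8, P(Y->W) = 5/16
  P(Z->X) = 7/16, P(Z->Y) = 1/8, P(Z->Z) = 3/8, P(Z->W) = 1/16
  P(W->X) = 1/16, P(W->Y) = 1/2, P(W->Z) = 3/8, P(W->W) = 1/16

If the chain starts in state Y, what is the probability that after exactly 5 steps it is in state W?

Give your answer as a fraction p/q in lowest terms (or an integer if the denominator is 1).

Computing P^5 by repeated multiplication:
P^1 =
  X: [1/16, 3/16, 7/16, 5/16]
  Y: [1/4, 1/16, 3/8, 5/16]
  Z: [7/16, 1/8, 3/8, 1/16]
  W: [1/16, 1/2, 3/8, 1/16]
P^2 =
  X: [67/256, 15/64, 97/256, 1/8]
  Y: [55/256, 65/256, 25/64, 9/64]
  Z: [29/128, 43/256, 103/256, 13/64]
  W: [19/64, 31/256, 97/256, 13/64]
P^3 =
  X: [509/2048, 711/4096, 1603/4096, 191/1024]
  Y: [1051/4096, 359/2048, 1591/4096, 23/128]
  Z: [1003/4096, 839/4096, 797/2048, 165/1024]
  W: [931/4096, 869/4096, 403/1024, 171/1024]
P^4 =
  X: [15847/65536, 13083/65536, 12797/32768, 2753/16384]
  Y: [3949/16384, 12941/65536, 25627/65536, 2793/16384]
  Z: [16177/65536, 3079/16384, 25579/65536, 1433/8192]
  W: [16375/65536, 6179/32768, 25507/65536, 353/2048]
P^5 =
  X: [258349/1048576, 49977/262144, 409063/1048576, 22657/131072]
  Y: [258121/1048576, 200959/1048576, 102253/262144, 45121/262144]
  Z: [127979/524288, 203717/1048576, 409393/1048576, 44877/262144]
  W: [63913/262144, 202865/1048576, 409591/1048576, 45117/262144]

(P^5)[Y -> W] = 45121/262144

Answer: 45121/262144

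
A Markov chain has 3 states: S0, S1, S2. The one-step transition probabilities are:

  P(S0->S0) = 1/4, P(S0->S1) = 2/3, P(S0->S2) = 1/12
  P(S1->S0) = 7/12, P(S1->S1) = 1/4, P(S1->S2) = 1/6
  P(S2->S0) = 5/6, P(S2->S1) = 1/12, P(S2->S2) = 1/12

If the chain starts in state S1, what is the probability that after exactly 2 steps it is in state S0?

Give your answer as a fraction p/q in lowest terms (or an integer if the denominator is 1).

Answer: 31/72

Derivation:
Computing P^2 by repeated multiplication:
P^1 =
  S0: [1/4, 2/3, 1/12]
  S1: [7/12, 1/4, 1/6]
  S2: [5/6, 1/12, 1/12]
P^2 =
  S0: [25/48, 49/144, 5/36]
  S1: [31/72, 67/144, 5/48]
  S2: [47/144, 7/12, 13/144]

(P^2)[S1 -> S0] = 31/72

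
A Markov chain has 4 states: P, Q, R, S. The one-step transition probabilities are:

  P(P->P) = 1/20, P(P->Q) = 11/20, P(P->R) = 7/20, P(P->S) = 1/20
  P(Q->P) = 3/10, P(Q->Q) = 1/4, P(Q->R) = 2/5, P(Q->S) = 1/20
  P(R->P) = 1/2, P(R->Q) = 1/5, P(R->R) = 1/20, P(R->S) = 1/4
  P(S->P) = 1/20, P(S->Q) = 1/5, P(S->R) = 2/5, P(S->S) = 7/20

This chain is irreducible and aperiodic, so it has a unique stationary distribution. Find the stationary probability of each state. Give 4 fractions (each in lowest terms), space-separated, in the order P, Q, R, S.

The stationary distribution satisfies pi = pi * P, i.e.:
  pi_P = 1/20*pi_P + 3/10*pi_Q + 1/2*pi_R + 1/20*pi_S
  pi_Q = 11/20*pi_P + 1/4*pi_Q + 1/5*pi_R + 1/5*pi_S
  pi_R = 7/20*pi_P + 2/5*pi_Q + 1/20*pi_R + 2/5*pi_S
  pi_S = 1/20*pi_P + 1/20*pi_Q + 1/4*pi_R + 7/20*pi_S
with normalization: pi_P + pi_Q + pi_R + pi_S = 1.

Using the first 3 balance equations plus normalization, the linear system A*pi = b is:
  [-19/20, 3/10, 1/2, 1/20] . pi = 0
  [11/20, -3/4, 1/5, 1/5] . pi = 0
  [7/20, 2/5, -19/20, 2/5] . pi = 0
  [1, 1, 1, 1] . pi = 1

Solving yields:
  pi_P = 269/1054
  pi_Q = 321/1054
  pi_R = 907/3162
  pi_S = 485/3162

Verification (pi * P):
  269/1054*1/20 + 321/1054*3/10 + 907/3162*1/2 + 485/3162*1/20 = 269/1054 = pi_P  (ok)
  269/1054*11/20 + 321/1054*1/4 + 907/3162*1/5 + 485/3162*1/5 = 321/1054 = pi_Q  (ok)
  269/1054*7/20 + 321/1054*2/5 + 907/3162*1/20 + 485/3162*2/5 = 907/3162 = pi_R  (ok)
  269/1054*1/20 + 321/1054*1/20 + 907/3162*1/4 + 485/3162*7/20 = 485/3162 = pi_S  (ok)

Answer: 269/1054 321/1054 907/3162 485/3162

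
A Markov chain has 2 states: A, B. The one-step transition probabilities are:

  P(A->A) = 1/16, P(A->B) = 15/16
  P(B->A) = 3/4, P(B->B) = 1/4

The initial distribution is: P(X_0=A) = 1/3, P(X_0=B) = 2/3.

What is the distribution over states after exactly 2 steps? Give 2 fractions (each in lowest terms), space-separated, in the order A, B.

Answer: 301/768 467/768

Derivation:
Propagating the distribution step by step (d_{t+1} = d_t * P):
d_0 = (A=1/3, B=2/3)
  d_1[A] = 1/3*1/16 + 2/3*3/4 = 25/48
  d_1[B] = 1/3*15/16 + 2/3*1/4 = 23/48
d_1 = (A=25/48, B=23/48)
  d_2[A] = 25/48*1/16 + 23/48*3/4 = 301/768
  d_2[B] = 25/48*15/16 + 23/48*1/4 = 467/768
d_2 = (A=301/768, B=467/768)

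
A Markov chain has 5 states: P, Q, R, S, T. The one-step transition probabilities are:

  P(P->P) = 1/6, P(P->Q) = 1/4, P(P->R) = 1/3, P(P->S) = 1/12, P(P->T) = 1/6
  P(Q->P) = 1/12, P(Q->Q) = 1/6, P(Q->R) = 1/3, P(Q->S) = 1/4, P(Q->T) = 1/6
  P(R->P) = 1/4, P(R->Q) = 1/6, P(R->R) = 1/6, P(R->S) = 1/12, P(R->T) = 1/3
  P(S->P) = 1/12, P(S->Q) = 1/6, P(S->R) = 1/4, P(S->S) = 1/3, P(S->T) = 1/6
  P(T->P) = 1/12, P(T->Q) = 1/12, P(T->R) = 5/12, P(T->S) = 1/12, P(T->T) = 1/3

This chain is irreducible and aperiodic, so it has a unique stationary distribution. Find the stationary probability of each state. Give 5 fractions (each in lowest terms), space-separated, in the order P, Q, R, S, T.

The stationary distribution satisfies pi = pi * P, i.e.:
  pi_P = 1/6*pi_P + 1/12*pi_Q + 1/4*pi_R + 1/12*pi_S + 1/12*pi_T
  pi_Q = 1/4*pi_P + 1/6*pi_Q + 1/6*pi_R + 1/6*pi_S + 1/12*pi_T
  pi_R = 1/3*pi_P + 1/3*pi_Q + 1/6*pi_R + 1/4*pi_S + 5/12*pi_T
  pi_S = 1/12*pi_P + 1/4*pi_Q + 1/12*pi_R + 1/3*pi_S + 1/12*pi_T
  pi_T = 1/6*pi_P + 1/6*pi_Q + 1/3*pi_R + 1/6*pi_S + 1/3*pi_T
with normalization: pi_P + pi_Q + pi_R + pi_S + pi_T = 1.

Using the first 4 balance equations plus normalization, the linear system A*pi = b is:
  [-5/6, 1/12, 1/4, 1/12, 1/12] . pi = 0
  [1/4, -5/6, 1/6, 1/6, 1/12] . pi = 0
  [1/3, 1/3, -5/6, 1/4, 5/12] . pi = 0
  [1/12, 1/4, 1/12, -2/3, 1/12] . pi = 0
  [1, 1, 1, 1, 1] . pi = 1

Solving yields:
  pi_P = 169/1171
  pi_Q = 184/1171
  pi_R = 344/1171
  pi_S = 171/1171
  pi_T = 303/1171

Verification (pi * P):
  169/1171*1/6 + 184/1171*1/12 + 344/1171*1/4 + 171/1171*1/12 + 303/1171*1/12 = 169/1171 = pi_P  (ok)
  169/1171*1/4 + 184/1171*1/6 + 344/1171*1/6 + 171/1171*1/6 + 303/1171*1/12 = 184/1171 = pi_Q  (ok)
  169/1171*1/3 + 184/1171*1/3 + 344/1171*1/6 + 171/1171*1/4 + 303/1171*5/12 = 344/1171 = pi_R  (ok)
  169/1171*1/12 + 184/1171*1/4 + 344/1171*1/12 + 171/1171*1/3 + 303/1171*1/12 = 171/1171 = pi_S  (ok)
  169/1171*1/6 + 184/1171*1/6 + 344/1171*1/3 + 171/1171*1/6 + 303/1171*1/3 = 303/1171 = pi_T  (ok)

Answer: 169/1171 184/1171 344/1171 171/1171 303/1171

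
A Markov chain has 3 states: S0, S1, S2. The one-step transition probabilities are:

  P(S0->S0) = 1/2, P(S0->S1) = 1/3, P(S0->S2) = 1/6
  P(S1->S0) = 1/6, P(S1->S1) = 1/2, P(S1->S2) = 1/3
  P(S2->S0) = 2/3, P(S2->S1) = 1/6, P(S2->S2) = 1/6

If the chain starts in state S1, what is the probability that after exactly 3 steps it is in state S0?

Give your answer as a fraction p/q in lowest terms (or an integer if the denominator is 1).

Answer: 91/216

Derivation:
Computing P^3 by repeated multiplication:
P^1 =
  S0: [1/2, 1/3, 1/6]
  S1: [1/6, 1/2, 1/3]
  S2: [2/3, 1/6, 1/6]
P^2 =
  S0: [5/12, 13/36, 2/9]
  S1: [7/18, 13/36, 1/4]
  S2: [17/36, 1/3, 7/36]
P^3 =
  S0: [5/12, 77/216, 49/216]
  S1: [91/216, 19/54, 49/216]
  S2: [91/216, 77/216, 2/9]

(P^3)[S1 -> S0] = 91/216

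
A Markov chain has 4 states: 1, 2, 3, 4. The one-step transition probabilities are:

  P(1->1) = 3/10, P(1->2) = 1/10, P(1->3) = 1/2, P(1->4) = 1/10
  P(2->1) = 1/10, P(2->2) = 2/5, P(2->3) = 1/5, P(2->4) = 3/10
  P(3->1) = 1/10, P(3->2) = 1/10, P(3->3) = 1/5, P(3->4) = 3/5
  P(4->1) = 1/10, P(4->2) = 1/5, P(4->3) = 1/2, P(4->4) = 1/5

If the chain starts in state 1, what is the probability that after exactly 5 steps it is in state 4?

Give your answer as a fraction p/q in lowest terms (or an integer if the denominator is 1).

Computing P^5 by repeated multiplication:
P^1 =
  1: [3/10, 1/10, 1/2, 1/10]
  2: [1/10, 2/5, 1/5, 3/10]
  3: [1/10, 1/10, 1/5, 3/5]
  4: [1/10, 1/5, 1/2, 1/5]
P^2 =
  1: [4/25, 7/50, 8/25, 19/50]
  2: [3/25, 1/4, 8/25, 31/100]
  3: [3/25, 19/100, 41/100, 7/25]
  4: [3/25, 9/50, 29/100, 41/100]
P^3 =
  1: [33/250, 9/50, 181/500, 163/500]
  2: [31/250, 103/500, 329/1000, 341/1000]
  3: [31/250, 37/200, 8/25, 371/1000]
  4: [31/250, 39/200, 359/1000, 161/500]
P^4 =
  1: [79/625, 933/5000, 1687/5000, 437/1250]
  2: [78/625, 1959/10000, 679/2000, 1699/5000]
  3: [78/625, 963/5000, 697/2000, 3341/10000]
  4: [78/625, 1907/10000, 1669/5000, 3507/10000]
P^5 =
  1: [783/6250, 9547/50000, 857/2500, 17049/50000]
  2: [781/6250, 771/4000, 16969/50000, 34291/100000]
  3: [781/6250, 19119/100000, 33767/100000, 17309/50000]
  4: [781/6250, 4807/25000, 6853/20000, 34011/100000]

(P^5)[1 -> 4] = 17049/50000

Answer: 17049/50000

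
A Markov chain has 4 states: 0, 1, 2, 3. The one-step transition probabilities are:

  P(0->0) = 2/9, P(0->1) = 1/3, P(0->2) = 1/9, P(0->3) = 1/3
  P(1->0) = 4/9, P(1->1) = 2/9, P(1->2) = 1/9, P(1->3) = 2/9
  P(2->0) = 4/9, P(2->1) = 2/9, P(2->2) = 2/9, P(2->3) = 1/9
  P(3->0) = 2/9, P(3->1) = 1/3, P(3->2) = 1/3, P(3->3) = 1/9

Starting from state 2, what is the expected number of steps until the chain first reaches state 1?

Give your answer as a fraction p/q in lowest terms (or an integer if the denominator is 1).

Answer: 927/259

Derivation:
Let h_i = expected steps to first reach 1 from state i.
Boundary: h_1 = 0.
First-step equations for the other states:
  h_0 = 1 + 2/9*h_0 + 1/3*h_1 + 1/9*h_2 + 1/3*h_3
  h_2 = 1 + 4/9*h_0 + 2/9*h_1 + 2/9*h_2 + 1/9*h_3
  h_3 = 1 + 2/9*h_0 + 1/3*h_1 + 1/3*h_2 + 1/9*h_3

Substituting h_1 = 0 and rearranging gives the linear system (I - Q) h = 1:
  [7/9, -1/9, -1/3] . (h_0, h_2, h_3) = 1
  [-4/9, 7/9, -1/9] . (h_0, h_2, h_3) = 1
  [-2/9, -1/3, 8/9] . (h_0, h_2, h_3) = 1

Solving yields:
  h_0 = 828/259
  h_2 = 927/259
  h_3 = 846/259

Starting state is 2, so the expected hitting time is h_2 = 927/259.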